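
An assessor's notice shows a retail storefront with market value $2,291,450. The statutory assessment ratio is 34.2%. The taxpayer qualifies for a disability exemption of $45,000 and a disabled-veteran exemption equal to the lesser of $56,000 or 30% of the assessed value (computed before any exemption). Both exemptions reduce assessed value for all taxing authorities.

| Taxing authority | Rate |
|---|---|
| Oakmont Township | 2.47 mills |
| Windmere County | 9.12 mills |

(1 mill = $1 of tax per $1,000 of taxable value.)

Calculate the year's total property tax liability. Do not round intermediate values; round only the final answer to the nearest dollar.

$7,912

Assessed value = $2,291,450 × 0.342 = $783,675.9
Disabled-veteran exemption = min($56,000, 30% × $783,675.9) = min($56,000, $235,102.77) = $56,000 (dollar cap binds)
Taxable value = $783,675.9 − $45,000 − $56,000 = $682,675.9
Oakmont Township: $682,675.9 × 0.00247 = $1,686.209473
Windmere County: $682,675.9 × 0.00912 = $6,226.004208
Total = $7,912.213681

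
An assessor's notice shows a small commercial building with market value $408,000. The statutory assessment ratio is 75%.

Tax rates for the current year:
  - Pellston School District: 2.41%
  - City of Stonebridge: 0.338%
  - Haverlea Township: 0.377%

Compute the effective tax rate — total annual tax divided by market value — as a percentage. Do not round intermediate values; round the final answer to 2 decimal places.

2.34%

Assessed value = $408,000 × 0.75 = $306,000
Pellston School District: $306,000 × 0.0241 = $7,374.6
City of Stonebridge: $306,000 × 0.00338 = $1,034.28
Haverlea Township: $306,000 × 0.00377 = $1,153.62
Total tax = $9,562.5
Effective rate = $9,562.5 ÷ $408,000 = 2.34% of market value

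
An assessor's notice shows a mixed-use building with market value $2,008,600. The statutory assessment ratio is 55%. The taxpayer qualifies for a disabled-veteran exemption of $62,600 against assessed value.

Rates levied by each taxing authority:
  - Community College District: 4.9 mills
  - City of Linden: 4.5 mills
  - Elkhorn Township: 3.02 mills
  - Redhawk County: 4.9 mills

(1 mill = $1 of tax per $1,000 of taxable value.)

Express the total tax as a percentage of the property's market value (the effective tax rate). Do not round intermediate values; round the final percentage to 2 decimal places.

Assessed value = $2,008,600 × 0.55 = $1,104,730
Taxable value = $1,104,730 − $62,600 = $1,042,130
Community College District: $1,042,130 × 0.0049 = $5,106.437
City of Linden: $1,042,130 × 0.0045 = $4,689.585
Elkhorn Township: $1,042,130 × 0.00302 = $3,147.2326
Redhawk County: $1,042,130 × 0.0049 = $5,106.437
Total tax = $18,049.6916
Effective rate = $18,049.6916 ÷ $2,008,600 = 0.90% of market value

0.90%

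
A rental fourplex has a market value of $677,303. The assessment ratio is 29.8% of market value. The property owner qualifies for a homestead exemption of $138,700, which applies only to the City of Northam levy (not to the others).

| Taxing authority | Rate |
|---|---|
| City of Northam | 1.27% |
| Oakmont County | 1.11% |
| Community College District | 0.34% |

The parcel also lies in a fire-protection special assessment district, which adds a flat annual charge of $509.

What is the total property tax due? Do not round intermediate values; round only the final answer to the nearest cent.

$4,237.46

Assessed value = $677,303 × 0.298 = $201,836.294
City of Northam: ($201,836.294 − $138,700) × 0.0127 = $63,136.294 × 0.0127 = $801.8309338
Oakmont County: $201,836.294 × 0.0111 = $2,240.3828634
Community College District: $201,836.294 × 0.0034 = $686.2433996
Levies subtotal = $3,728.4571968
Total = $3,728.4571968 + $509 = $4,237.4571968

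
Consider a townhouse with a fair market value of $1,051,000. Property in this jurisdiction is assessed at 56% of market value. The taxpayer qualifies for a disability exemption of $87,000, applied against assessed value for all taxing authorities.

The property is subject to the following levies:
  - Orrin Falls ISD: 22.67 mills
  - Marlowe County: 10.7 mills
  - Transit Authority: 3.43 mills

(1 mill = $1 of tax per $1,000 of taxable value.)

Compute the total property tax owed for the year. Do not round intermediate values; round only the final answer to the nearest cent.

$18,457.41

Assessed value = $1,051,000 × 0.56 = $588,560
Taxable value = $588,560 − $87,000 = $501,560
Orrin Falls ISD: $501,560 × 0.02267 = $11,370.3652
Marlowe County: $501,560 × 0.0107 = $5,366.692
Transit Authority: $501,560 × 0.00343 = $1,720.3508
Total = $11,370.3652 + $5,366.692 + $1,720.3508 = $18,457.408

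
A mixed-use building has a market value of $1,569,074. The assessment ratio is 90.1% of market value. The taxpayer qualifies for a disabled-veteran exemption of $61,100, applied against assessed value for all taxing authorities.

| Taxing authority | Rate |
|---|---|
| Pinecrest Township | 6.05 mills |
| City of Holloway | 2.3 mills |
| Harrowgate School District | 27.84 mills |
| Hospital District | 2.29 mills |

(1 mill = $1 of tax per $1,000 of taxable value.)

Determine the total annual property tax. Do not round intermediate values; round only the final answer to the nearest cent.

Assessed value = $1,569,074 × 0.901 = $1,413,735.674
Taxable value = $1,413,735.674 − $61,100 = $1,352,635.674
Pinecrest Township: $1,352,635.674 × 0.00605 = $8,183.4458277
City of Holloway: $1,352,635.674 × 0.0023 = $3,111.0620502
Harrowgate School District: $1,352,635.674 × 0.02784 = $37,657.37716416
Hospital District: $1,352,635.674 × 0.00229 = $3,097.53569346
Total = $8,183.4458277 + $3,111.0620502 + $37,657.37716416 + $3,097.53569346 = $52,049.42073552

$52,049.42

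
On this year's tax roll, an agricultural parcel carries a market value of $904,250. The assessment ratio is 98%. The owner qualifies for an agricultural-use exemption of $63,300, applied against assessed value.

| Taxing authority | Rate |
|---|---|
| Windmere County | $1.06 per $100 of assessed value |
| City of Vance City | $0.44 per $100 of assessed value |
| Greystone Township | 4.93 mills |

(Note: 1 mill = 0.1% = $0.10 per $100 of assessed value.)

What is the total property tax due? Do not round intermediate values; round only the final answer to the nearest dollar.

Assessed value = $904,250 × 0.98 = $886,165
Taxable value = $886,165 − $63,300 = $822,865
Windmere County: $822,865 × 0.0106 = $8,722.369
City of Vance City: $822,865 × 0.0044 = $3,620.606
Greystone Township: $822,865 × 0.00493 = $4,056.72445
Total = $16,399.69945

$16,400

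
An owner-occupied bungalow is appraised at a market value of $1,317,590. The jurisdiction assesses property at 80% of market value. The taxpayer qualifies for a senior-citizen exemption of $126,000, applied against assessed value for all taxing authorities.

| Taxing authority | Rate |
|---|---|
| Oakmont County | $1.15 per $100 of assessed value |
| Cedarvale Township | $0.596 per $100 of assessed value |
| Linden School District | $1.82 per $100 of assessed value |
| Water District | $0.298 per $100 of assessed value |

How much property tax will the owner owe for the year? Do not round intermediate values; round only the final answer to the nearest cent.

Assessed value = $1,317,590 × 0.8 = $1,054,072
Taxable value = $1,054,072 − $126,000 = $928,072
Oakmont County: $928,072 × 0.0115 = $10,672.828
Cedarvale Township: $928,072 × 0.00596 = $5,531.30912
Linden School District: $928,072 × 0.0182 = $16,890.9104
Water District: $928,072 × 0.00298 = $2,765.65456
Total = $10,672.828 + $5,531.30912 + $16,890.9104 + $2,765.65456 = $35,860.70208

$35,860.70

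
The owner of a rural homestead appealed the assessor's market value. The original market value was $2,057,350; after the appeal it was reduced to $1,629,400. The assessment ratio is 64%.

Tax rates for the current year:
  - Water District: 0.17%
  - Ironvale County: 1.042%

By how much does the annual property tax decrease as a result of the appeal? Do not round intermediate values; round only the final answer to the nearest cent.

$3,319.52

Old assessed value = $2,057,350 × 0.64 = $1,316,704
New assessed value = $1,629,400 × 0.64 = $1,042,816
Combined rate = 0.0017 + 0.01042 = 0.01212
Old tax = $1,316,704 × 0.01212 = $15,958.45248
New tax = $1,042,816 × 0.01212 = $12,638.92992
Reduction = $15,958.45248 − $12,638.92992 = $3,319.52256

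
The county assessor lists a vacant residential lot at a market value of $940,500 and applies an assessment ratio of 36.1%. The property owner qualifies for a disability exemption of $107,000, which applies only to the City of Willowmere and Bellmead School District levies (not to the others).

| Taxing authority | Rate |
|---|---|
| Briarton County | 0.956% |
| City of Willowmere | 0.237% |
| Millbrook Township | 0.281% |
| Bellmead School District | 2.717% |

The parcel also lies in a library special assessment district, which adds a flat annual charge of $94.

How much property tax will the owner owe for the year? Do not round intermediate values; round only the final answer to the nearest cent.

Assessed value = $940,500 × 0.361 = $339,520.5
Briarton County: $339,520.5 × 0.00956 = $3,245.81598
City of Willowmere: ($339,520.5 − $107,000) × 0.00237 = $232,520.5 × 0.00237 = $551.073585
Millbrook Township: $339,520.5 × 0.00281 = $954.052605
Bellmead School District: ($339,520.5 − $107,000) × 0.02717 = $232,520.5 × 0.02717 = $6,317.581985
Levies subtotal = $11,068.524155
Total = $11,068.524155 + $94 = $11,162.524155

$11,162.52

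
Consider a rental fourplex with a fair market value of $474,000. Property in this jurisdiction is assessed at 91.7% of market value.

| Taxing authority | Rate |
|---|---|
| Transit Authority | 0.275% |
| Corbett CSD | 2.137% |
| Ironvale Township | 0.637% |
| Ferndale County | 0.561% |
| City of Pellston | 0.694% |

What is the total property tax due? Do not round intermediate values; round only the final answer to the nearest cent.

$18,707.68

Assessed value = $474,000 × 0.917 = $434,658
Transit Authority: $434,658 × 0.00275 = $1,195.3095
Corbett CSD: $434,658 × 0.02137 = $9,288.64146
Ironvale Township: $434,658 × 0.00637 = $2,768.77146
Ferndale County: $434,658 × 0.00561 = $2,438.43138
City of Pellston: $434,658 × 0.00694 = $3,016.52652
Total = $1,195.3095 + $9,288.64146 + $2,768.77146 + $2,438.43138 + $3,016.52652 = $18,707.68032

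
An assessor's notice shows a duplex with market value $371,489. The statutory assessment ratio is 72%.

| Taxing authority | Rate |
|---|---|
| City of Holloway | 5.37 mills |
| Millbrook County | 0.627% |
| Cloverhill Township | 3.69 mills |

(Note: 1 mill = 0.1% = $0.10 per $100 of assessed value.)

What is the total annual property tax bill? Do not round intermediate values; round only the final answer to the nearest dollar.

$4,100

Assessed value = $371,489 × 0.72 = $267,472.08
City of Holloway: $267,472.08 × 0.00537 = $1,436.3250696
Millbrook County: $267,472.08 × 0.00627 = $1,677.0499416
Cloverhill Township: $267,472.08 × 0.00369 = $986.9719752
Total = $4,100.3469864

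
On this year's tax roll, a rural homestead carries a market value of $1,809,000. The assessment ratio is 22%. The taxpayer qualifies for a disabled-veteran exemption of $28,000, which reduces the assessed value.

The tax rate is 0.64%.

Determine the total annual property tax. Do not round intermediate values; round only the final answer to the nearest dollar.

Assessed value = $1,809,000 × 0.22 = $397,980
Taxable value = $397,980 − $28,000 = $369,980
Tax = $369,980 × 0.0064 = $2,367.872

$2,368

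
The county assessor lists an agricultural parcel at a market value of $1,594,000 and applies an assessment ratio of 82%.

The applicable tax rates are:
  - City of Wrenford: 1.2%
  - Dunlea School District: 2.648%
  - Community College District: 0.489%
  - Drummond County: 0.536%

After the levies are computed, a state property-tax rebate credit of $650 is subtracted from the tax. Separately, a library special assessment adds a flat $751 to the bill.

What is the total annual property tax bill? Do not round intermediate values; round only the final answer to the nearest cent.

Assessed value = $1,594,000 × 0.82 = $1,307,080
City of Wrenford: $1,307,080 × 0.012 = $15,684.96
Dunlea School District: $1,307,080 × 0.02648 = $34,611.4784
Community College District: $1,307,080 × 0.00489 = $6,391.6212
Drummond County: $1,307,080 × 0.00536 = $7,005.9488
Levies subtotal = $63,694.0084
After credit = $63,694.0084 − $650 = $63,044.0084
Total = $63,044.0084 + $751 = $63,795.0084

$63,795.01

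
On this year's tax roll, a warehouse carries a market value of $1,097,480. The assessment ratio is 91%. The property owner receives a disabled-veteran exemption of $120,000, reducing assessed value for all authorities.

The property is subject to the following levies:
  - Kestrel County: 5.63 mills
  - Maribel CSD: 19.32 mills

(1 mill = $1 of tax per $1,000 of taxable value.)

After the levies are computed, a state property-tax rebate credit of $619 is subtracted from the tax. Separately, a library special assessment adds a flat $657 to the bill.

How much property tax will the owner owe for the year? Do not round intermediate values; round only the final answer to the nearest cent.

$21,961.73

Assessed value = $1,097,480 × 0.91 = $998,706.8
Taxable value = $998,706.8 − $120,000 = $878,706.8
Kestrel County: $878,706.8 × 0.00563 = $4,947.119284
Maribel CSD: $878,706.8 × 0.01932 = $16,976.615376
Levies subtotal = $21,923.73466
After credit = $21,923.73466 − $619 = $21,304.73466
Total = $21,304.73466 + $657 = $21,961.73466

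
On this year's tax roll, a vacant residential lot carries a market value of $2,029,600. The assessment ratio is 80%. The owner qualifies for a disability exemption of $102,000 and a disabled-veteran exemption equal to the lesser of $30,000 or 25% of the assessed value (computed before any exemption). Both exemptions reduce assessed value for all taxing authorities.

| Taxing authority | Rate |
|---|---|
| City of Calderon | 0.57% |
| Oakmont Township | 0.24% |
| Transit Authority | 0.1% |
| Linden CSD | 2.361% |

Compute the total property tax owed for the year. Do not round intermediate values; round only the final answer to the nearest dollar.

$48,793

Assessed value = $2,029,600 × 0.8 = $1,623,680
Disabled-veteran exemption = min($30,000, 25% × $1,623,680) = min($30,000, $405,920) = $30,000 (dollar cap binds)
Taxable value = $1,623,680 − $102,000 − $30,000 = $1,491,680
City of Calderon: $1,491,680 × 0.0057 = $8,502.576
Oakmont Township: $1,491,680 × 0.0024 = $3,580.032
Transit Authority: $1,491,680 × 0.001 = $1,491.68
Linden CSD: $1,491,680 × 0.02361 = $35,218.5648
Total = $48,792.8528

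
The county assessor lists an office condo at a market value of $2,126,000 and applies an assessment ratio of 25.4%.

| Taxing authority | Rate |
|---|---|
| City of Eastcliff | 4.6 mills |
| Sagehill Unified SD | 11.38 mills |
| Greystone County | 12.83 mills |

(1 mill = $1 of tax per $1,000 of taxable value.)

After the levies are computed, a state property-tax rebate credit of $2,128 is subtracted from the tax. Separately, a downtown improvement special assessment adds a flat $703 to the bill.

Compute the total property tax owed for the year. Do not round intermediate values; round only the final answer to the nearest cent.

$14,132.52

Assessed value = $2,126,000 × 0.254 = $540,004
City of Eastcliff: $540,004 × 0.0046 = $2,484.0184
Sagehill Unified SD: $540,004 × 0.01138 = $6,145.24552
Greystone County: $540,004 × 0.01283 = $6,928.25132
Levies subtotal = $15,557.51524
After credit = $15,557.51524 − $2,128 = $13,429.51524
Total = $13,429.51524 + $703 = $14,132.51524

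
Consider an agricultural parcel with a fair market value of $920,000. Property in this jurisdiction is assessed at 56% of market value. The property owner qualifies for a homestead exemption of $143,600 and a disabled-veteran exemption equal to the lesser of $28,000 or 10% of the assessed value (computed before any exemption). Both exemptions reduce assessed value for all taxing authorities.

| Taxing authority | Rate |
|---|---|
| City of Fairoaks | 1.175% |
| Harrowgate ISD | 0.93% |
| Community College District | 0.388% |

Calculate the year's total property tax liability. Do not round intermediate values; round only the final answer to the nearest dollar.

$8,566

Assessed value = $920,000 × 0.56 = $515,200
Disabled-veteran exemption = min($28,000, 10% × $515,200) = min($28,000, $51,520) = $28,000 (dollar cap binds)
Taxable value = $515,200 − $143,600 − $28,000 = $343,600
City of Fairoaks: $343,600 × 0.01175 = $4,037.3
Harrowgate ISD: $343,600 × 0.0093 = $3,195.48
Community College District: $343,600 × 0.00388 = $1,333.168
Total = $8,565.948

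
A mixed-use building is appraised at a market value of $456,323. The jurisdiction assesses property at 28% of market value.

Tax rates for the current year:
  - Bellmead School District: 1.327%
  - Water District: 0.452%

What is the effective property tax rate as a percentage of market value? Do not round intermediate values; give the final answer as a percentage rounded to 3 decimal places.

0.498%

Assessed value = $456,323 × 0.28 = $127,770.44
Bellmead School District: $127,770.44 × 0.01327 = $1,695.5137388
Water District: $127,770.44 × 0.00452 = $577.5223888
Total tax = $2,273.0361276
Effective rate = $2,273.0361276 ÷ $456,323 = 0.498% of market value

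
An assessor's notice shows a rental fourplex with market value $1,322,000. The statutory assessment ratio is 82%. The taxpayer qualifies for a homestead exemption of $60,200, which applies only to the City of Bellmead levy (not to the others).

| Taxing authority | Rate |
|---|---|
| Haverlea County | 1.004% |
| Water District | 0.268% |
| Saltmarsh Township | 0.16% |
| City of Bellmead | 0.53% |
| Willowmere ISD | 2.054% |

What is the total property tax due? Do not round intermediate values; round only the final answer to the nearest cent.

Assessed value = $1,322,000 × 0.82 = $1,084,040
Haverlea County: $1,084,040 × 0.01004 = $10,883.7616
Water District: $1,084,040 × 0.00268 = $2,905.2272
Saltmarsh Township: $1,084,040 × 0.0016 = $1,734.464
City of Bellmead: ($1,084,040 − $60,200) × 0.0053 = $1,023,840 × 0.0053 = $5,426.352
Willowmere ISD: $1,084,040 × 0.02054 = $22,266.1816
Total = $43,215.9864

$43,215.99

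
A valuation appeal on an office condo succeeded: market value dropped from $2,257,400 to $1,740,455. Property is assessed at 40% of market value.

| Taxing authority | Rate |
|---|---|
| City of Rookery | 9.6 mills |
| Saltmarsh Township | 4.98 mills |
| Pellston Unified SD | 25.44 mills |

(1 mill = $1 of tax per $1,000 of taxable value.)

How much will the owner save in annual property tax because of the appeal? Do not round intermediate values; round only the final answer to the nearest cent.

Old assessed value = $2,257,400 × 0.4 = $902,960
New assessed value = $1,740,455 × 0.4 = $696,182
Combined rate = 0.0096 + 0.00498 + 0.02544 = 0.04002
Old tax = $902,960 × 0.04002 = $36,136.4592
New tax = $696,182 × 0.04002 = $27,861.20364
Reduction = $36,136.4592 − $27,861.20364 = $8,275.25556

$8,275.26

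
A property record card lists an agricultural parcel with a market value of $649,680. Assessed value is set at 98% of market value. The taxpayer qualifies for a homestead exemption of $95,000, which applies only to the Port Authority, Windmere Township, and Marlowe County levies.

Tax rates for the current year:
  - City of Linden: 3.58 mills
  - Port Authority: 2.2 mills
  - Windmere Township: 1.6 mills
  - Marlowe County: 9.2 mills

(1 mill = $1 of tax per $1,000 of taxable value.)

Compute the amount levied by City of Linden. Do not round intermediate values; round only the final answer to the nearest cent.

Assessed value = $649,680 × 0.98 = $636,686.4
City of Linden taxable value = $636,686.4 (exemption does not apply)
City of Linden levy = $636,686.4 × 0.00358 = $2,279.337312

$2,279.34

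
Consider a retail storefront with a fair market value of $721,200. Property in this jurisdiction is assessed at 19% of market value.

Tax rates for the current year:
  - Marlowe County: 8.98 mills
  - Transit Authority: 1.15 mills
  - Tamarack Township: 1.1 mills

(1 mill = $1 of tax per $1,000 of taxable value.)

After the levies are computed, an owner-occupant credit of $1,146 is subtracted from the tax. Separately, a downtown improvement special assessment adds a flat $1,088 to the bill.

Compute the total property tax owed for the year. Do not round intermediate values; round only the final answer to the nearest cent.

Assessed value = $721,200 × 0.19 = $137,028
Marlowe County: $137,028 × 0.00898 = $1,230.51144
Transit Authority: $137,028 × 0.00115 = $157.5822
Tamarack Township: $137,028 × 0.0011 = $150.7308
Levies subtotal = $1,538.82444
After credit = $1,538.82444 − $1,146 = $392.82444
Total = $392.82444 + $1,088 = $1,480.82444

$1,480.82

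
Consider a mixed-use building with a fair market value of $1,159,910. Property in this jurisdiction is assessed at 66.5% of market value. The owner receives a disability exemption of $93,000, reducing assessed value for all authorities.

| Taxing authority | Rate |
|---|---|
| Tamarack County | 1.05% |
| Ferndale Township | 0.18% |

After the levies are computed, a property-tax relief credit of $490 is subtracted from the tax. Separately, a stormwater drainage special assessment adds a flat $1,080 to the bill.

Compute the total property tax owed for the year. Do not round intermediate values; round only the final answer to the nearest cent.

$8,933.58

Assessed value = $1,159,910 × 0.665 = $771,340.15
Taxable value = $771,340.15 − $93,000 = $678,340.15
Tamarack County: $678,340.15 × 0.0105 = $7,122.571575
Ferndale Township: $678,340.15 × 0.0018 = $1,221.01227
Levies subtotal = $8,343.583845
After credit = $8,343.583845 − $490 = $7,853.583845
Total = $7,853.583845 + $1,080 = $8,933.583845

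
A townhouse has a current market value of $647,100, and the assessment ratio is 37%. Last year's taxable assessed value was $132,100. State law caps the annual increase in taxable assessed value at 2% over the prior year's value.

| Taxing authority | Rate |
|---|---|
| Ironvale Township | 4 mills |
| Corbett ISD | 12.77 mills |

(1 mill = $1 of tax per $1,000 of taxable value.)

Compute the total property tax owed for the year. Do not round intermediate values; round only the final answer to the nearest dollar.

Uncapped assessed value = $647,100 × 0.37 = $239,427
Cap limit = $132,100 × 1.02 = $134,742
Taxable assessed value = min($239,427, $134,742) = $134,742 (cap binds)
Ironvale Township: $134,742 × 0.004 = $538.968
Corbett ISD: $134,742 × 0.01277 = $1,720.65534
Total = $2,259.62334

$2,260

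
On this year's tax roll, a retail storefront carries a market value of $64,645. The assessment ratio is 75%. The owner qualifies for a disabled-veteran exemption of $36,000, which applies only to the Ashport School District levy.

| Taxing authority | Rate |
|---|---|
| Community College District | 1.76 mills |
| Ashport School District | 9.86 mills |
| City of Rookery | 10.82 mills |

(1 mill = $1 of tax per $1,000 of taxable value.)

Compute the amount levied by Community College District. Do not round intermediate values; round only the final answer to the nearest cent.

$85.33

Assessed value = $64,645 × 0.75 = $48,483.75
Community College District taxable value = $48,483.75 (exemption does not apply)
Community College District levy = $48,483.75 × 0.00176 = $85.3314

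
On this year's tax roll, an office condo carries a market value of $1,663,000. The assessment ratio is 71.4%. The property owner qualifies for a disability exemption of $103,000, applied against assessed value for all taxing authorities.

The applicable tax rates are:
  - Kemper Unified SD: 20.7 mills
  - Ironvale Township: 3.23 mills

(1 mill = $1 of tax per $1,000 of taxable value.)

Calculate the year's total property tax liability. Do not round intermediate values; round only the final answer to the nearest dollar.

$25,949

Assessed value = $1,663,000 × 0.714 = $1,187,382
Taxable value = $1,187,382 − $103,000 = $1,084,382
Kemper Unified SD: $1,084,382 × 0.0207 = $22,446.7074
Ironvale Township: $1,084,382 × 0.00323 = $3,502.55386
Total = $22,446.7074 + $3,502.55386 = $25,949.26126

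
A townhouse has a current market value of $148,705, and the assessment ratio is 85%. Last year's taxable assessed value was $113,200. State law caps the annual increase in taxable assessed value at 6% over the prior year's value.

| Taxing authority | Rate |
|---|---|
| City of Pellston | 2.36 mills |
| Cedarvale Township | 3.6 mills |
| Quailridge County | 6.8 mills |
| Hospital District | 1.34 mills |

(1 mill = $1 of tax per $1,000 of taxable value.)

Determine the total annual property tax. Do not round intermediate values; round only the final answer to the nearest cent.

Uncapped assessed value = $148,705 × 0.85 = $126,399.25
Cap limit = $113,200 × 1.06 = $119,992
Taxable assessed value = min($126,399.25, $119,992) = $119,992 (cap binds)
City of Pellston: $119,992 × 0.00236 = $283.18112
Cedarvale Township: $119,992 × 0.0036 = $431.9712
Quailridge County: $119,992 × 0.0068 = $815.9456
Hospital District: $119,992 × 0.00134 = $160.78928
Total = $1,691.8872

$1,691.89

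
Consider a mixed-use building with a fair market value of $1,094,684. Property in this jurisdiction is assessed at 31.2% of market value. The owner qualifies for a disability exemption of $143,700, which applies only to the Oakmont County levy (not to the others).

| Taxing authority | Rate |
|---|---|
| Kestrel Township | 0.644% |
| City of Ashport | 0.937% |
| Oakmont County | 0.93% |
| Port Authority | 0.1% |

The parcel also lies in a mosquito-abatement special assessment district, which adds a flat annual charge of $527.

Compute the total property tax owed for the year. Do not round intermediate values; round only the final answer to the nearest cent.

$8,108.24

Assessed value = $1,094,684 × 0.312 = $341,541.408
Kestrel Township: $341,541.408 × 0.00644 = $2,199.52666752
City of Ashport: $341,541.408 × 0.00937 = $3,200.24299296
Oakmont County: ($341,541.408 − $143,700) × 0.0093 = $197,841.408 × 0.0093 = $1,839.9250944
Port Authority: $341,541.408 × 0.001 = $341.541408
Levies subtotal = $7,581.23616288
Total = $7,581.23616288 + $527 = $8,108.23616288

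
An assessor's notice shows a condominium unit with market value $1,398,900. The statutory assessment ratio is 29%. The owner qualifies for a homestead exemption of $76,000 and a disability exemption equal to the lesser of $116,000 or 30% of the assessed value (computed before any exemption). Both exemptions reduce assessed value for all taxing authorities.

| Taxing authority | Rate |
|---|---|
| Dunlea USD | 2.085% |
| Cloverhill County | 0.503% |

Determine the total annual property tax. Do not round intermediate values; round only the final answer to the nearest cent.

Assessed value = $1,398,900 × 0.29 = $405,681
Disability exemption = min($116,000, 30% × $405,681) = min($116,000, $121,704.3) = $116,000 (dollar cap binds)
Taxable value = $405,681 − $76,000 − $116,000 = $213,681
Dunlea USD: $213,681 × 0.02085 = $4,455.24885
Cloverhill County: $213,681 × 0.00503 = $1,074.81543
Total = $5,530.06428

$5,530.06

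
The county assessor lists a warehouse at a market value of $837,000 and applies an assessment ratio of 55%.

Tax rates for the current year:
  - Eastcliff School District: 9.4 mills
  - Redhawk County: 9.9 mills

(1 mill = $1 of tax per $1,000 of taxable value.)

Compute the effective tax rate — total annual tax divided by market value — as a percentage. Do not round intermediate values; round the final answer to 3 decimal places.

1.062%

Assessed value = $837,000 × 0.55 = $460,350
Eastcliff School District: $460,350 × 0.0094 = $4,327.29
Redhawk County: $460,350 × 0.0099 = $4,557.465
Total tax = $8,884.755
Effective rate = $8,884.755 ÷ $837,000 = 1.062% of market value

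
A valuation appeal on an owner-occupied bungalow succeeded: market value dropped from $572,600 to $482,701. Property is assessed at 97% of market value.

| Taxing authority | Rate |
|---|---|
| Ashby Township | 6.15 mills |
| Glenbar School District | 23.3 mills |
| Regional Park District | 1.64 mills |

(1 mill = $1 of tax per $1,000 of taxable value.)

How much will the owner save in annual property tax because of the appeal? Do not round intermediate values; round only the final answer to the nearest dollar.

Old assessed value = $572,600 × 0.97 = $555,422
New assessed value = $482,701 × 0.97 = $468,219.97
Combined rate = 0.00615 + 0.0233 + 0.00164 = 0.03109
Old tax = $555,422 × 0.03109 = $17,268.06998
New tax = $468,219.97 × 0.03109 = $14,556.9588673
Reduction = $17,268.06998 − $14,556.9588673 = $2,711.1111127

$2,711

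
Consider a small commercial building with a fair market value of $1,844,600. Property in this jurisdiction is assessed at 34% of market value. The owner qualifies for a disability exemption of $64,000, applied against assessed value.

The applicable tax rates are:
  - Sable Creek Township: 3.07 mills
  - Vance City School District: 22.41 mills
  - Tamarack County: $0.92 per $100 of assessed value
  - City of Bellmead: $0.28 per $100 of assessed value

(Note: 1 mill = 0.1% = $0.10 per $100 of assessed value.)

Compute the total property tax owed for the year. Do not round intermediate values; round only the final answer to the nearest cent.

$21,107.39

Assessed value = $1,844,600 × 0.34 = $627,164
Taxable value = $627,164 − $64,000 = $563,164
Sable Creek Township: $563,164 × 0.00307 = $1,728.91348
Vance City School District: $563,164 × 0.02241 = $12,620.50524
Tamarack County: $563,164 × 0.0092 = $5,181.1088
City of Bellmead: $563,164 × 0.0028 = $1,576.8592
Total = $21,107.38672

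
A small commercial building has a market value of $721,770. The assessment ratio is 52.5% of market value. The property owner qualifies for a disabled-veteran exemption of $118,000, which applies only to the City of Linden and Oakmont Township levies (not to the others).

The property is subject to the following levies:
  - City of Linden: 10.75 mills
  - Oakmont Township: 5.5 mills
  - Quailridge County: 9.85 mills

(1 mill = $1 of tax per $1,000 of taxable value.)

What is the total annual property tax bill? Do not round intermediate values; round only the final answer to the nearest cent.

Assessed value = $721,770 × 0.525 = $378,929.25
City of Linden: ($378,929.25 − $118,000) × 0.01075 = $260,929.25 × 0.01075 = $2,804.9894375
Oakmont Township: ($378,929.25 − $118,000) × 0.0055 = $260,929.25 × 0.0055 = $1,435.110875
Quailridge County: $378,929.25 × 0.00985 = $3,732.4531125
Total = $7,972.553425

$7,972.55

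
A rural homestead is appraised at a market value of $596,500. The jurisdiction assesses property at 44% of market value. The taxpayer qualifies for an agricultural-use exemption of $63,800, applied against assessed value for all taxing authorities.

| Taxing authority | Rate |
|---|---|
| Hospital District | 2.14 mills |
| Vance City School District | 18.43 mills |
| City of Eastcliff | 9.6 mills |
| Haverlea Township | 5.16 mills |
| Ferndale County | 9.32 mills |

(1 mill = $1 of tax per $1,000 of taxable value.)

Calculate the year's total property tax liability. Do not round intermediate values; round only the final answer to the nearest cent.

Assessed value = $596,500 × 0.44 = $262,460
Taxable value = $262,460 − $63,800 = $198,660
Hospital District: $198,660 × 0.00214 = $425.1324
Vance City School District: $198,660 × 0.01843 = $3,661.3038
City of Eastcliff: $198,660 × 0.0096 = $1,907.136
Haverlea Township: $198,660 × 0.00516 = $1,025.0856
Ferndale County: $198,660 × 0.00932 = $1,851.5112
Total = $425.1324 + $3,661.3038 + $1,907.136 + $1,025.0856 + $1,851.5112 = $8,870.169

$8,870.17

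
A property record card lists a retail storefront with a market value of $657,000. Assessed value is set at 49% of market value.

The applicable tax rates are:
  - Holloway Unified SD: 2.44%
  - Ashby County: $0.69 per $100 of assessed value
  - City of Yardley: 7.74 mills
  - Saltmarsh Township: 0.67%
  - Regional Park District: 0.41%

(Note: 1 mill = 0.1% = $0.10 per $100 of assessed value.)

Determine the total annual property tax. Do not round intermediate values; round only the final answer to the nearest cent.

$16,044.99

Assessed value = $657,000 × 0.49 = $321,930
Holloway Unified SD: $321,930 × 0.0244 = $7,855.092
Ashby County: $321,930 × 0.0069 = $2,221.317
City of Yardley: $321,930 × 0.00774 = $2,491.7382
Saltmarsh Township: $321,930 × 0.0067 = $2,156.931
Regional Park District: $321,930 × 0.0041 = $1,319.913
Total = $16,044.9912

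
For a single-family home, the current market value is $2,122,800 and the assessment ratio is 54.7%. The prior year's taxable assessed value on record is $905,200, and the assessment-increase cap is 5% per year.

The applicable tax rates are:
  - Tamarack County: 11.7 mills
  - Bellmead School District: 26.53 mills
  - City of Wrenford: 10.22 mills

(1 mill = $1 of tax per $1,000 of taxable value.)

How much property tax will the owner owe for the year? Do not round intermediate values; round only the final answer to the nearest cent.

$46,049.79

Uncapped assessed value = $2,122,800 × 0.547 = $1,161,171.6
Cap limit = $905,200 × 1.05 = $950,460
Taxable assessed value = min($1,161,171.6, $950,460) = $950,460 (cap binds)
Tamarack County: $950,460 × 0.0117 = $11,120.382
Bellmead School District: $950,460 × 0.02653 = $25,215.7038
City of Wrenford: $950,460 × 0.01022 = $9,713.7012
Total = $46,049.787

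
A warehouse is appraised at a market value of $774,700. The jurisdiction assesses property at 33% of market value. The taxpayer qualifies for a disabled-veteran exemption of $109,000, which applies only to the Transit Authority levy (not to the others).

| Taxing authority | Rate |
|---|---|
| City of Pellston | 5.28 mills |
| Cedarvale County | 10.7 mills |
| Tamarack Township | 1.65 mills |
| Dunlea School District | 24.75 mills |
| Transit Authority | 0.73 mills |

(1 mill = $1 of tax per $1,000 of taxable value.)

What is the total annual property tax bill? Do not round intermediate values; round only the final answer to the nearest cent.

$10,941.54

Assessed value = $774,700 × 0.33 = $255,651
City of Pellston: $255,651 × 0.00528 = $1,349.83728
Cedarvale County: $255,651 × 0.0107 = $2,735.4657
Tamarack Township: $255,651 × 0.00165 = $421.82415
Dunlea School District: $255,651 × 0.02475 = $6,327.36225
Transit Authority: ($255,651 − $109,000) × 0.00073 = $146,651 × 0.00073 = $107.05523
Total = $10,941.54461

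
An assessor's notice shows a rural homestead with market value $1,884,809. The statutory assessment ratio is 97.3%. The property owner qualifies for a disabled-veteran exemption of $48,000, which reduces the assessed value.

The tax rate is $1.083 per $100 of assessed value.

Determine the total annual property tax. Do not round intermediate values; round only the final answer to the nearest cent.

Assessed value = $1,884,809 × 0.973 = $1,833,919.157
Taxable value = $1,833,919.157 − $48,000 = $1,785,919.157
Tax = $1,785,919.157 × 0.01083 = $19,341.50447031

$19,341.50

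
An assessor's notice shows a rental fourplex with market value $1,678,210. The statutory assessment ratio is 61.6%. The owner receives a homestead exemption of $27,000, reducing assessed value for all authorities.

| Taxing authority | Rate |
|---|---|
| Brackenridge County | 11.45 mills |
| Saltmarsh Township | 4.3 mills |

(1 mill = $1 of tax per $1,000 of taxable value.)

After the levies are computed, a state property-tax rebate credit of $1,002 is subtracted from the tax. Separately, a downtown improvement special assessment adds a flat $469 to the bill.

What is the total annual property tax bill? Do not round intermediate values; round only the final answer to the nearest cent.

$15,323.74

Assessed value = $1,678,210 × 0.616 = $1,033,777.36
Taxable value = $1,033,777.36 − $27,000 = $1,006,777.36
Brackenridge County: $1,006,777.36 × 0.01145 = $11,527.600772
Saltmarsh Township: $1,006,777.36 × 0.0043 = $4,329.142648
Levies subtotal = $15,856.74342
After credit = $15,856.74342 − $1,002 = $14,854.74342
Total = $14,854.74342 + $469 = $15,323.74342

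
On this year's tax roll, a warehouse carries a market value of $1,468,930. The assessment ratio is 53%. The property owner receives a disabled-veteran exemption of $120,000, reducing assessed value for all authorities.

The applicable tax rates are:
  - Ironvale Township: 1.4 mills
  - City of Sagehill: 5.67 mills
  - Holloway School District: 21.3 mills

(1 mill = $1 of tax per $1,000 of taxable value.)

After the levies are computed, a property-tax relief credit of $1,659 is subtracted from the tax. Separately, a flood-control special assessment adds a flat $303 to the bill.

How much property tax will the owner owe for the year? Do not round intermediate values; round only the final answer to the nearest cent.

$17,326.58

Assessed value = $1,468,930 × 0.53 = $778,532.9
Taxable value = $778,532.9 − $120,000 = $658,532.9
Ironvale Township: $658,532.9 × 0.0014 = $921.94606
City of Sagehill: $658,532.9 × 0.00567 = $3,733.881543
Holloway School District: $658,532.9 × 0.0213 = $14,026.75077
Levies subtotal = $18,682.578373
After credit = $18,682.578373 − $1,659 = $17,023.578373
Total = $17,023.578373 + $303 = $17,326.578373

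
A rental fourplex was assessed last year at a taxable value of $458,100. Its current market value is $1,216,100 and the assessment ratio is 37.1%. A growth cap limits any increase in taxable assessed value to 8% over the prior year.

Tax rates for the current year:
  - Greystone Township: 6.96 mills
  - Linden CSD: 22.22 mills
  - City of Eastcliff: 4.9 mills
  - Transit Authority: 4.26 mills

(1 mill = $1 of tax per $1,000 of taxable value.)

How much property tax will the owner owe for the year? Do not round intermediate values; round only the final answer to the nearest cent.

Uncapped assessed value = $1,216,100 × 0.371 = $451,173.1
Cap limit = $458,100 × 1.08 = $494,748
Taxable assessed value = min($451,173.1, $494,748) = $451,173.1 (cap does not bind)
Greystone Township: $451,173.1 × 0.00696 = $3,140.164776
Linden CSD: $451,173.1 × 0.02222 = $10,025.066282
City of Eastcliff: $451,173.1 × 0.0049 = $2,210.74819
Transit Authority: $451,173.1 × 0.00426 = $1,921.997406
Total = $17,297.976654

$17,297.98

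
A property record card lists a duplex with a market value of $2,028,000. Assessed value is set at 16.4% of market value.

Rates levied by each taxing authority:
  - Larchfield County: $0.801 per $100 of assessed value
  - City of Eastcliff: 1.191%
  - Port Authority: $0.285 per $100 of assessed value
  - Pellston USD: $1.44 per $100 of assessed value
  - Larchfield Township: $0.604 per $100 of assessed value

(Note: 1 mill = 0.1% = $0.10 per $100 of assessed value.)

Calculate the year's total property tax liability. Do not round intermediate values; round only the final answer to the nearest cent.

Assessed value = $2,028,000 × 0.164 = $332,592
Larchfield County: $332,592 × 0.00801 = $2,664.06192
City of Eastcliff: $332,592 × 0.01191 = $3,961.17072
Port Authority: $332,592 × 0.00285 = $947.8872
Pellston USD: $332,592 × 0.0144 = $4,789.3248
Larchfield Township: $332,592 × 0.00604 = $2,008.85568
Total = $14,371.30032

$14,371.30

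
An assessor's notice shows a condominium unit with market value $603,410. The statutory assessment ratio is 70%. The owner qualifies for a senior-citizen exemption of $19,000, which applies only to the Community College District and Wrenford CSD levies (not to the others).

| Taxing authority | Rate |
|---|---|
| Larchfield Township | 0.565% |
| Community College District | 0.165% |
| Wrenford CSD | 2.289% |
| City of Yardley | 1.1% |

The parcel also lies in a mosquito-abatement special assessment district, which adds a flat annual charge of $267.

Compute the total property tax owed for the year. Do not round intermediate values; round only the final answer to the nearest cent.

Assessed value = $603,410 × 0.7 = $422,387
Larchfield Township: $422,387 × 0.00565 = $2,386.48655
Community College District: ($422,387 − $19,000) × 0.00165 = $403,387 × 0.00165 = $665.58855
Wrenford CSD: ($422,387 − $19,000) × 0.02289 = $403,387 × 0.02289 = $9,233.52843
City of Yardley: $422,387 × 0.011 = $4,646.257
Levies subtotal = $16,931.86053
Total = $16,931.86053 + $267 = $17,198.86053

$17,198.86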